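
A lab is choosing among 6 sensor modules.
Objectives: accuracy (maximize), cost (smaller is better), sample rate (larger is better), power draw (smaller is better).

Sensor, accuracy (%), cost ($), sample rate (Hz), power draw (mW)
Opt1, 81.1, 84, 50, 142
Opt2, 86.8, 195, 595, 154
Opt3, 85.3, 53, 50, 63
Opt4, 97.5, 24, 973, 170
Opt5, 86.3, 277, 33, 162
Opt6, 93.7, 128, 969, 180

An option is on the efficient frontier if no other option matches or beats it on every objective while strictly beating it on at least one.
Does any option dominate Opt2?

No

Opt1: worse on accuracy (81.1 vs 86.8).
Opt3: worse on accuracy (85.3 vs 86.8).
Opt4: worse on power draw (170 vs 154).
Opt5: worse on accuracy (86.3 vs 86.8).
Opt6: worse on power draw (180 vs 154).
No option is at least as good as Opt2 on every objective and strictly better on one.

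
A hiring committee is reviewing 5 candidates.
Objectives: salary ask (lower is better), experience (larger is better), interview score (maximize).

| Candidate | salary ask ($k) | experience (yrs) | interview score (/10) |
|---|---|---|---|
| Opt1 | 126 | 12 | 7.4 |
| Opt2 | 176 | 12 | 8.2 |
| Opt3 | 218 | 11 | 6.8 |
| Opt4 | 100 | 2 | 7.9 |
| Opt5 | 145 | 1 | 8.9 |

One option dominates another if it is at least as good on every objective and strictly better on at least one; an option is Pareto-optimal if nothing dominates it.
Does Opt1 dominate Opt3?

Yes

Opt1 vs Opt3: salary ask 126≤218, experience 12≥11, interview score 7.4≥6.8 — Opt1 is at least as good on every objective with at least one strict improvement.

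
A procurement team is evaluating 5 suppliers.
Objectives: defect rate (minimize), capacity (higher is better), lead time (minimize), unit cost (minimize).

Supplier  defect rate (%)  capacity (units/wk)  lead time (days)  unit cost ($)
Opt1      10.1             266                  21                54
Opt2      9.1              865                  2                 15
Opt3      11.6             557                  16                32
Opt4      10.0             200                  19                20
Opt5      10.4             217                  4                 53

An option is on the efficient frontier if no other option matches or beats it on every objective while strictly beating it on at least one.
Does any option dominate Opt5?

Opt2 vs Opt5: defect rate 9.1≤10.4, capacity 865≥217, lead time 2≤4, unit cost 15≤53 — Opt2 is at least as good on every objective and strictly better on at least one, so Opt2 dominates Opt5.

Yes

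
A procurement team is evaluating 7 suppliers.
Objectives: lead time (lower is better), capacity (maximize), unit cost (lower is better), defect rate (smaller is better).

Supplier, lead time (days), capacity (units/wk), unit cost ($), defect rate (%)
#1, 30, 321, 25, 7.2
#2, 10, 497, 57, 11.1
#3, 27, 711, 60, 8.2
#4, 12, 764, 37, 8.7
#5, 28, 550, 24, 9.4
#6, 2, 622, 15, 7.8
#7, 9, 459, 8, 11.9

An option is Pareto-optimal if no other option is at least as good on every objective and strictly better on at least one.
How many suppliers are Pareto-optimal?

5

#1: not dominated (best defect rate).
#2: dominated by #6 (lead time 2≤10, capacity 622≥497, unit cost 15≤57, defect rate 7.8≤11.1).
#3: not dominated.
#4: not dominated (best capacity).
#5: dominated by #6 (lead time 2≤28, capacity 622≥550, unit cost 15≤24, defect rate 7.8≤9.4).
#6: not dominated (best lead time).
#7: not dominated (best unit cost).
Pareto-optimal: #1, #3, #4, #6, #7 → 5.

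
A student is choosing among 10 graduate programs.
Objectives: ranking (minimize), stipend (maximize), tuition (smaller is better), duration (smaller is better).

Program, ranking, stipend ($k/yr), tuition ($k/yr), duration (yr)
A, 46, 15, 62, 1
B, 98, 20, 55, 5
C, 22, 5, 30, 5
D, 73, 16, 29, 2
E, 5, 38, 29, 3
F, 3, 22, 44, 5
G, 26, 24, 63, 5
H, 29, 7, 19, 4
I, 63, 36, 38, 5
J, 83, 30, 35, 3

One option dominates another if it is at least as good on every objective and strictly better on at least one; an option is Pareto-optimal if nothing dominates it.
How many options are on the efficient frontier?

5

A: not dominated (best duration).
B: dominated by E (ranking 5≤98, stipend 38≥20, tuition 29≤55, duration 3≤5).
C: dominated by E (ranking 5≤22, stipend 38≥5, tuition 29≤30, duration 3≤5).
D: not dominated.
E: not dominated (best stipend).
F: not dominated (best ranking).
G: dominated by E (ranking 5≤26, stipend 38≥24, tuition 29≤63, duration 3≤5).
H: not dominated (best tuition).
I: dominated by E (ranking 5≤63, stipend 38≥36, tuition 29≤38, duration 3≤5).
J: dominated by E (ranking 5≤83, stipend 38≥30, tuition 29≤35, duration 3≤3).
Pareto-optimal: A, D, E, F, H → 5.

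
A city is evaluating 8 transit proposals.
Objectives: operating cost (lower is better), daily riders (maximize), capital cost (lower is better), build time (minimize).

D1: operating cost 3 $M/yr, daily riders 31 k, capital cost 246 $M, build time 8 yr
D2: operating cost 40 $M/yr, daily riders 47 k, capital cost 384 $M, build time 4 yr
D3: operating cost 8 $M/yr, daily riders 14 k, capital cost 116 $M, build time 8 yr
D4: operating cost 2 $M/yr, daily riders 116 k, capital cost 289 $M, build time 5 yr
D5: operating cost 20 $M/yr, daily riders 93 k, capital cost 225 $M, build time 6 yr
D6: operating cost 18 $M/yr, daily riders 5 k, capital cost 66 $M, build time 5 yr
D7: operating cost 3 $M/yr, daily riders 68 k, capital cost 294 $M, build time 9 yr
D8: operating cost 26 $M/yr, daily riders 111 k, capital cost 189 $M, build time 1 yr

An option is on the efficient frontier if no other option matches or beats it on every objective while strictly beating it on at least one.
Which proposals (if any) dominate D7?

D4: operating cost 2≤3, daily riders 116≥68, capital cost 289≤294, build time 5≤9 — dominates D7.
Others (D1, D2, D3, D5, D6, D8) are each worse than D7 on at least one objective.

D4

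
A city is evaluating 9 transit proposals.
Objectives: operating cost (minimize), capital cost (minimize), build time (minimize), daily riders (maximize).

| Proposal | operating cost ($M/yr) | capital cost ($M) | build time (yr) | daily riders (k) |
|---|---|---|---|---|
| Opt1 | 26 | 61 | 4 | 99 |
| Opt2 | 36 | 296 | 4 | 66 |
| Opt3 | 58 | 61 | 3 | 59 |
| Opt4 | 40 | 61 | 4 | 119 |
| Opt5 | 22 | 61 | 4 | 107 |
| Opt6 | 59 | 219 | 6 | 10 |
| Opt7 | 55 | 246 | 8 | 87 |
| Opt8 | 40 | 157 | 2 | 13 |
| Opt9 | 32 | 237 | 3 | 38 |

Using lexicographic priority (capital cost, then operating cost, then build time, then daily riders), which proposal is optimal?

First minimize capital cost: best is 61, kept {Opt1, Opt3, Opt4, Opt5}.
Then minimize operating cost: best is 22, kept {Opt5}.

Opt5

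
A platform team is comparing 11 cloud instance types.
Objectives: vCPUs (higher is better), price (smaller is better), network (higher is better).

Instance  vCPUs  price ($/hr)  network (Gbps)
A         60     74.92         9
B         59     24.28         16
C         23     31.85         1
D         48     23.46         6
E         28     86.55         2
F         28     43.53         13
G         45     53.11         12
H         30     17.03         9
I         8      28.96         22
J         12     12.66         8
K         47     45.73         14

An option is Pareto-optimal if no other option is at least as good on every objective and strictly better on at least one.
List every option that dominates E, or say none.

A: vCPUs 60≥28, price 74.92≤86.55, network 9≥2 — dominates E.
B: vCPUs 59≥28, price 24.28≤86.55, network 16≥2 — dominates E.
D: vCPUs 48≥28, price 23.46≤86.55, network 6≥2 — dominates E.
F: vCPUs 28≥28, price 43.53≤86.55, network 13≥2 — dominates E.
G: vCPUs 45≥28, price 53.11≤86.55, network 12≥2 — dominates E.
H: vCPUs 30≥28, price 17.03≤86.55, network 9≥2 — dominates E.
K: vCPUs 47≥28, price 45.73≤86.55, network 14≥2 — dominates E.
Others (C, I, J) are each worse than E on at least one objective.

A, B, D, F, G, H, K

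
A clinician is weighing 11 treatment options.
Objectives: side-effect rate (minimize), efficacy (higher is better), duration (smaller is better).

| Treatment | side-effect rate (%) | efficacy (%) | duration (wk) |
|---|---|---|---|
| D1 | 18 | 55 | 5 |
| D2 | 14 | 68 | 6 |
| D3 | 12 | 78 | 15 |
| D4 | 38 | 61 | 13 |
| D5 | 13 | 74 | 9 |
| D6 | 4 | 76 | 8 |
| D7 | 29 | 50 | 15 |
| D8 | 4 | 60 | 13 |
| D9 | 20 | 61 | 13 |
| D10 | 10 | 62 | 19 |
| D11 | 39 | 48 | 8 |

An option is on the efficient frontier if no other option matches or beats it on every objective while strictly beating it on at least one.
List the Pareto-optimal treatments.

D1, D2, D3, D6

D1: not dominated (best duration).
D2: not dominated.
D3: not dominated (best efficacy).
D4: dominated by D2 (side-effect rate 14≤38, efficacy 68≥61, duration 6≤13).
D5: dominated by D6 (side-effect rate 4≤13, efficacy 76≥74, duration 8≤9).
D6: not dominated.
D7: dominated by D1 (side-effect rate 18≤29, efficacy 55≥50, duration 5≤15).
D8: dominated by D6 (side-effect rate 4≤4, efficacy 76≥60, duration 8≤13).
D9: dominated by D2 (side-effect rate 14≤20, efficacy 68≥61, duration 6≤13).
D10: dominated by D6 (side-effect rate 4≤10, efficacy 76≥62, duration 8≤19).
D11: dominated by D1 (side-effect rate 18≤39, efficacy 55≥48, duration 5≤8).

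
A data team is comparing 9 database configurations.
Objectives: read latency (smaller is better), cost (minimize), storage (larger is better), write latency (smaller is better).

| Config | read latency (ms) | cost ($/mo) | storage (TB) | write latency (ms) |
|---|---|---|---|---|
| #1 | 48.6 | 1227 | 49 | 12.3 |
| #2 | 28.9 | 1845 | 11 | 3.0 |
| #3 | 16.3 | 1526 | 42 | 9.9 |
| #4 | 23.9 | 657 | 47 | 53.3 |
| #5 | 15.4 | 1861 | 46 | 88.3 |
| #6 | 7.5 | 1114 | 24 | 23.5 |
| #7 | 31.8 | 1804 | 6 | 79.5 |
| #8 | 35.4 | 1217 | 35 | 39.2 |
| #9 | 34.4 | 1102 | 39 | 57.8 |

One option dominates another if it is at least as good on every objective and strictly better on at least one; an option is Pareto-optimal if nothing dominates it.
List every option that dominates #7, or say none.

#3, #4, #6

#3: read latency 16.3≤31.8, cost 1526≤1804, storage 42≥6, write latency 9.9≤79.5 — dominates #7.
#4: read latency 23.9≤31.8, cost 657≤1804, storage 47≥6, write latency 53.3≤79.5 — dominates #7.
#6: read latency 7.5≤31.8, cost 1114≤1804, storage 24≥6, write latency 23.5≤79.5 — dominates #7.
Others (#1, #2, #5, #8, #9) are each worse than #7 on at least one objective.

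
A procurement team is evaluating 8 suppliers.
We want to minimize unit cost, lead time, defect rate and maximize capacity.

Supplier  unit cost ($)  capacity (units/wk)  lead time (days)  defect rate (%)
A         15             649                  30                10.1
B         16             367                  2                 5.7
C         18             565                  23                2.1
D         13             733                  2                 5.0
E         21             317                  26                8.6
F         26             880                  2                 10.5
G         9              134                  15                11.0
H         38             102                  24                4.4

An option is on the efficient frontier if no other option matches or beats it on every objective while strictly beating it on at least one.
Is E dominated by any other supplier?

Yes

B vs E: unit cost 16≤21, capacity 367≥317, lead time 2≤26, defect rate 5.7≤8.6 — B is at least as good on every objective and strictly better on at least one, so B dominates E.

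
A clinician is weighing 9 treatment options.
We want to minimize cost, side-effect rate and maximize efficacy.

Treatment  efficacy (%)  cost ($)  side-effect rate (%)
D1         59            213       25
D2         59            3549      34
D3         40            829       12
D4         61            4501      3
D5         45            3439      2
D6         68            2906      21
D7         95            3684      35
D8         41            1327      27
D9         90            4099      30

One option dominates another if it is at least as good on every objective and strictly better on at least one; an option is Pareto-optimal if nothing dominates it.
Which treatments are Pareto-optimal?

D1, D3, D4, D5, D6, D7, D9

D1: not dominated (best cost).
D2: dominated by D1 (efficacy 59≥59, cost 213≤3549, side-effect rate 25≤34).
D3: not dominated.
D4: not dominated.
D5: not dominated (best side-effect rate).
D6: not dominated.
D7: not dominated (best efficacy).
D8: dominated by D1 (efficacy 59≥41, cost 213≤1327, side-effect rate 25≤27).
D9: not dominated.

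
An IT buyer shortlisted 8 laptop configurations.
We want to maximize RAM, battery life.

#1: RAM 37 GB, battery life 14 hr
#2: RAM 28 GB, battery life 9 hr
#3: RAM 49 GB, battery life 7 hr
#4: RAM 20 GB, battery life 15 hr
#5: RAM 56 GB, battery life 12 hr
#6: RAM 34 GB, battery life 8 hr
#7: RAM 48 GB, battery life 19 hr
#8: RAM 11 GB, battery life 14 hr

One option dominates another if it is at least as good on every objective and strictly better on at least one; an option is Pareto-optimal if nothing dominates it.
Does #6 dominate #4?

#6 vs #4: #6 is worse on battery life (8 vs 15), so it does not dominate #4.

No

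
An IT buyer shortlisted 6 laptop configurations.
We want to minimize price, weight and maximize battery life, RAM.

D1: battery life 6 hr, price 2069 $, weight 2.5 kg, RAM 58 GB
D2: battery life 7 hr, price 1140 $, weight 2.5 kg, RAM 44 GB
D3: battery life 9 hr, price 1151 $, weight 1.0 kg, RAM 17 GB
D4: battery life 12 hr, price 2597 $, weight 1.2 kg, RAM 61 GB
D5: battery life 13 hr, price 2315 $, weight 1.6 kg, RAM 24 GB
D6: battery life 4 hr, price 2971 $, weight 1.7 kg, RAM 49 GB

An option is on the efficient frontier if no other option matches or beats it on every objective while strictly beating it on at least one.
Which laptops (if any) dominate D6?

D4: battery life 12≥4, price 2597≤2971, weight 1.2≤1.7, RAM 61≥49 — dominates D6.
Others (D1, D2, D3, D5) are each worse than D6 on at least one objective.

D4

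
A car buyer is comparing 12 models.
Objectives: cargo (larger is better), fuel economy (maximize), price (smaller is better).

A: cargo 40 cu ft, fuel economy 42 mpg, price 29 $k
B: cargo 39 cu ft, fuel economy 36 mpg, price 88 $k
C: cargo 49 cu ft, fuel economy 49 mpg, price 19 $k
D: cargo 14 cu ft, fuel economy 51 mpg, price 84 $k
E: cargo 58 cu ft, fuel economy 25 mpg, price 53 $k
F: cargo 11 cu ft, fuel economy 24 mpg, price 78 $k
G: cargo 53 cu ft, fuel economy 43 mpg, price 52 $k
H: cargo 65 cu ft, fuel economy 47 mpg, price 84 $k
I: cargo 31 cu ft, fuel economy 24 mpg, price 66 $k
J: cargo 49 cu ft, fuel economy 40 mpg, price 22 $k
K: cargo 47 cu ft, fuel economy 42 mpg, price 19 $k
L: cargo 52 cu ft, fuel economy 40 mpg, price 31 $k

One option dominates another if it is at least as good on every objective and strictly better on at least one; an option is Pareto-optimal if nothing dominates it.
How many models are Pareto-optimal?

6

A: dominated by C (cargo 49≥40, fuel economy 49≥42, price 19≤29).
B: dominated by A (cargo 40≥39, fuel economy 42≥36, price 29≤88).
C: not dominated.
D: not dominated (best fuel economy).
E: not dominated.
F: dominated by A (cargo 40≥11, fuel economy 42≥24, price 29≤78).
G: not dominated.
H: not dominated (best cargo).
I: dominated by A (cargo 40≥31, fuel economy 42≥24, price 29≤66).
J: dominated by C (cargo 49≥49, fuel economy 49≥40, price 19≤22).
K: dominated by C (cargo 49≥47, fuel economy 49≥42, price 19≤19).
L: not dominated.
Pareto-optimal: C, D, E, G, H, L → 6.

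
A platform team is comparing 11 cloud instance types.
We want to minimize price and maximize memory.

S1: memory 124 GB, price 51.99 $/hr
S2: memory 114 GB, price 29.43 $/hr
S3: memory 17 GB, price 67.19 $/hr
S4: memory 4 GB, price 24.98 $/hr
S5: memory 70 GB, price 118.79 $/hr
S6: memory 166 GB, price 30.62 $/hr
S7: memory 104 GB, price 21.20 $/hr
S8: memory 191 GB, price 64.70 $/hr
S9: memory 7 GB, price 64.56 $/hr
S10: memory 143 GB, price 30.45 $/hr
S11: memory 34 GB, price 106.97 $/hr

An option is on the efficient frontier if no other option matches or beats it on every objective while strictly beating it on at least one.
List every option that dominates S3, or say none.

S1, S2, S6, S7, S8, S10

S1: memory 124≥17, price 51.99≤67.19 — dominates S3.
S2: memory 114≥17, price 29.43≤67.19 — dominates S3.
S6: memory 166≥17, price 30.62≤67.19 — dominates S3.
S7: memory 104≥17, price 21.20≤67.19 — dominates S3.
S8: memory 191≥17, price 64.70≤67.19 — dominates S3.
S10: memory 143≥17, price 30.45≤67.19 — dominates S3.
Others (S4, S5, S9, S11) are each worse than S3 on at least one objective.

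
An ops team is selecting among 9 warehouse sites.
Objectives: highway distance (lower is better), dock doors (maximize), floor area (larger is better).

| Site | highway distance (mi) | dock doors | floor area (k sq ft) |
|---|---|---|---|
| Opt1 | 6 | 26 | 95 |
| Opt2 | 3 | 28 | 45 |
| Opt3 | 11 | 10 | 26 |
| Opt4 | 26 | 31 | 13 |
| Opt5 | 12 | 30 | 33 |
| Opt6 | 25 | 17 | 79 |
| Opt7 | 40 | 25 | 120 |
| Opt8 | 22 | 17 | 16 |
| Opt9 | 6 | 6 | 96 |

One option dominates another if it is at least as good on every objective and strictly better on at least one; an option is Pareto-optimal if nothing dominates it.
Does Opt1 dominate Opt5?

No

Opt1 vs Opt5: Opt1 is worse on dock doors (26 vs 30), so it does not dominate Opt5.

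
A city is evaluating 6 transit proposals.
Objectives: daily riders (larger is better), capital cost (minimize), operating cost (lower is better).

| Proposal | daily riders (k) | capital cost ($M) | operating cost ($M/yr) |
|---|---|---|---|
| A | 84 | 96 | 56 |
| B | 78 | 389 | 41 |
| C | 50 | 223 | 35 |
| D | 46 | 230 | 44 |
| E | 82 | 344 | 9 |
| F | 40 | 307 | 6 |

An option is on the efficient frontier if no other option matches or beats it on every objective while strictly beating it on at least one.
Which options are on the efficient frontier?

A, C, E, F

A: not dominated (best daily riders).
B: dominated by E (daily riders 82≥78, capital cost 344≤389, operating cost 9≤41).
C: not dominated.
D: dominated by C (daily riders 50≥46, capital cost 223≤230, operating cost 35≤44).
E: not dominated.
F: not dominated (best operating cost).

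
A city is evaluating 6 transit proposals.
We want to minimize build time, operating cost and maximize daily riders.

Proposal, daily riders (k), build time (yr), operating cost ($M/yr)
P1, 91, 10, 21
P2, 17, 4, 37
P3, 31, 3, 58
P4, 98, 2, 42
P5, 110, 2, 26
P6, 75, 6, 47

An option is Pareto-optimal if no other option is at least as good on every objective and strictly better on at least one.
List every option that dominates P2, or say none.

P5: daily riders 110≥17, build time 2≤4, operating cost 26≤37 — dominates P2.
Others (P1, P3, P4, P6) are each worse than P2 on at least one objective.

P5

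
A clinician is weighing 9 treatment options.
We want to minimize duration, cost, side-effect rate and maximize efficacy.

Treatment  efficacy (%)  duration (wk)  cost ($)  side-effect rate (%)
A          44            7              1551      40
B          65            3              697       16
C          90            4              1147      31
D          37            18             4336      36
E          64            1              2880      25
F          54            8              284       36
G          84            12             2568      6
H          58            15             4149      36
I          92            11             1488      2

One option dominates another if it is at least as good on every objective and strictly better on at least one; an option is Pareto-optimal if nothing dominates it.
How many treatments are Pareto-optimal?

A: dominated by B (efficacy 65≥44, duration 3≤7, cost 697≤1551, side-effect rate 16≤40).
B: not dominated.
C: not dominated.
D: dominated by B (efficacy 65≥37, duration 3≤18, cost 697≤4336, side-effect rate 16≤36).
E: not dominated (best duration).
F: not dominated (best cost).
G: dominated by I (efficacy 92≥84, duration 11≤12, cost 1488≤2568, side-effect rate 2≤6).
H: dominated by B (efficacy 65≥58, duration 3≤15, cost 697≤4149, side-effect rate 16≤36).
I: not dominated (best efficacy).
Pareto-optimal: B, C, E, F, I → 5.

5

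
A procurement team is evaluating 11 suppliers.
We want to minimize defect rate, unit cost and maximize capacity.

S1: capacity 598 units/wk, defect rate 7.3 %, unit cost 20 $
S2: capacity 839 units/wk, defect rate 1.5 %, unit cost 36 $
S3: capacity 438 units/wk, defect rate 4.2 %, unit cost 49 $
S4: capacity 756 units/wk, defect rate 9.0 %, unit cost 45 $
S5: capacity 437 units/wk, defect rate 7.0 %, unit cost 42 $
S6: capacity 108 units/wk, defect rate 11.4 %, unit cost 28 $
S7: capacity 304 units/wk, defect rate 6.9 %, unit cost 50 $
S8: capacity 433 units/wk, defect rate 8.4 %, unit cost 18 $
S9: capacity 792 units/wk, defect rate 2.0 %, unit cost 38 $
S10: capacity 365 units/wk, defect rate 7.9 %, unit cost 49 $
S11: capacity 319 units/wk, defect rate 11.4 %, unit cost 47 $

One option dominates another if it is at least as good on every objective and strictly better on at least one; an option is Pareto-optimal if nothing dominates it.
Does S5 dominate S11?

Yes

S5 vs S11: capacity 437≥319, defect rate 7.0≤11.4, unit cost 42≤47 — S5 is at least as good on every objective with at least one strict improvement.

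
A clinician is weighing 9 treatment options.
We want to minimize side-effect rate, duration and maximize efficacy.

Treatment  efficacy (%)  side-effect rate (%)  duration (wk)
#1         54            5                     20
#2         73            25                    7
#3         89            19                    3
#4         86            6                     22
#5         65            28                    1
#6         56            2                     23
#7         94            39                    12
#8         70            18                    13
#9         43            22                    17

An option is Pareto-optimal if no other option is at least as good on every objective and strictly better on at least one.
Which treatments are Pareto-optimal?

#1, #3, #4, #5, #6, #7, #8

#1: not dominated.
#2: dominated by #3 (efficacy 89≥73, side-effect rate 19≤25, duration 3≤7).
#3: not dominated.
#4: not dominated.
#5: not dominated (best duration).
#6: not dominated (best side-effect rate).
#7: not dominated (best efficacy).
#8: not dominated.
#9: dominated by #3 (efficacy 89≥43, side-effect rate 19≤22, duration 3≤17).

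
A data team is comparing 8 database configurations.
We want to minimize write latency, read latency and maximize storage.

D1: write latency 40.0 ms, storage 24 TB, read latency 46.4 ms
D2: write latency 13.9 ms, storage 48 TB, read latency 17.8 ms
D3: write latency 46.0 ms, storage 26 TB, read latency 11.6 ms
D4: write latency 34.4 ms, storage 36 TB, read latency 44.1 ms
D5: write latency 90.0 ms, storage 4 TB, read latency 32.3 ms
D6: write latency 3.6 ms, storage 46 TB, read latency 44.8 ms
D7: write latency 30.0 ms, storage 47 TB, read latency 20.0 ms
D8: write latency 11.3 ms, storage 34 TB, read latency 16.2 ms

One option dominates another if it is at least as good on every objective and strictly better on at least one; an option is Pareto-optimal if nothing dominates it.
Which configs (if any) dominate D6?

none

D1: worse on write latency (40.0 vs 3.6).
D2: worse on write latency (13.9 vs 3.6).
D3: worse on write latency (46.0 vs 3.6).
D4: worse on write latency (34.4 vs 3.6).
D5: worse on write latency (90.0 vs 3.6).
D7: worse on write latency (30.0 vs 3.6).
D8: worse on write latency (11.3 vs 3.6).
No option dominates D6.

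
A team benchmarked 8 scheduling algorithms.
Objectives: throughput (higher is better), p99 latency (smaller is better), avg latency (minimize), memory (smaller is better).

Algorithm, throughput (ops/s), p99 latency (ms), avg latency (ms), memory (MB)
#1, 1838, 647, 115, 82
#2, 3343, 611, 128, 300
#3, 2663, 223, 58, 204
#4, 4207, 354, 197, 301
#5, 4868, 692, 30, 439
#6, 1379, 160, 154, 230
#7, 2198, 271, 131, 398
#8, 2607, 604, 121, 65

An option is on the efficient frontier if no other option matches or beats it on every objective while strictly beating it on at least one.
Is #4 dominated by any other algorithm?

No

#1: worse on throughput (1838 vs 4207).
#2: worse on throughput (3343 vs 4207).
#3: worse on throughput (2663 vs 4207).
#5: worse on p99 latency (692 vs 354).
#6: worse on throughput (1379 vs 4207).
#7: worse on throughput (2198 vs 4207).
#8: worse on throughput (2607 vs 4207).
No option is at least as good as #4 on every objective and strictly better on one.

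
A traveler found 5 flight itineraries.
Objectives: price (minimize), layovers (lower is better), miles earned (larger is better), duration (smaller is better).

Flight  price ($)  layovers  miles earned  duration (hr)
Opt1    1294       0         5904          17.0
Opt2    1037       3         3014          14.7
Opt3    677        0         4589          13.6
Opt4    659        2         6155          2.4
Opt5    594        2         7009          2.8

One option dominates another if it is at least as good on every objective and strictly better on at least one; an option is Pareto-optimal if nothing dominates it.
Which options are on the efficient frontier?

Opt1: not dominated.
Opt2: dominated by Opt3 (price 677≤1037, layovers 0≤3, miles earned 4589≥3014, duration 13.6≤14.7).
Opt3: not dominated.
Opt4: not dominated (best duration).
Opt5: not dominated (best price).

Opt1, Opt3, Opt4, Opt5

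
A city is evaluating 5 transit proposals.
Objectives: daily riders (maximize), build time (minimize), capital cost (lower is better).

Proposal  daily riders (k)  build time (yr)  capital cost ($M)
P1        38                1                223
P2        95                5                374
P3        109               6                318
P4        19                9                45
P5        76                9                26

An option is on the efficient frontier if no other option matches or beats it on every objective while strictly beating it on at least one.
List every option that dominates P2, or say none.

P1: worse on daily riders (38 vs 95).
P3: worse on build time (6 vs 5).
P4: worse on daily riders (19 vs 95).
P5: worse on daily riders (76 vs 95).
No option dominates P2.

none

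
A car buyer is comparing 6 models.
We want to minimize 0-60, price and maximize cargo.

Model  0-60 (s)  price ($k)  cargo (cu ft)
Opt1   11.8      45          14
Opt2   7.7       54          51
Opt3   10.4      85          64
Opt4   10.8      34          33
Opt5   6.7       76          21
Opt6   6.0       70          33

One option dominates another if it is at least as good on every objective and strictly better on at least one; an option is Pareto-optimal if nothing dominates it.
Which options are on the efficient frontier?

Opt2, Opt3, Opt4, Opt6

Opt1: dominated by Opt4 (0-60 10.8≤11.8, price 34≤45, cargo 33≥14).
Opt2: not dominated.
Opt3: not dominated (best cargo).
Opt4: not dominated (best price).
Opt5: dominated by Opt6 (0-60 6.0≤6.7, price 70≤76, cargo 33≥21).
Opt6: not dominated (best 0-60).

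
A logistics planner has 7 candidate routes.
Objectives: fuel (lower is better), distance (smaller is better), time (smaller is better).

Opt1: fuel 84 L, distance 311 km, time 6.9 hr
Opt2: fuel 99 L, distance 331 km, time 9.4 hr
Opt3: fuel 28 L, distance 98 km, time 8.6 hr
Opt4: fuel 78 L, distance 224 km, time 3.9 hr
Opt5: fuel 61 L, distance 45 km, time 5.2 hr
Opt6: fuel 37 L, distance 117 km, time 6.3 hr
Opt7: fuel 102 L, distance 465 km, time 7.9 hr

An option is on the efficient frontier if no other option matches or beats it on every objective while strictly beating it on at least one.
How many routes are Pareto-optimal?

Opt1: dominated by Opt4 (fuel 78≤84, distance 224≤311, time 3.9≤6.9).
Opt2: dominated by Opt1 (fuel 84≤99, distance 311≤331, time 6.9≤9.4).
Opt3: not dominated (best fuel).
Opt4: not dominated (best time).
Opt5: not dominated (best distance).
Opt6: not dominated.
Opt7: dominated by Opt1 (fuel 84≤102, distance 311≤465, time 6.9≤7.9).
Pareto-optimal: Opt3, Opt4, Opt5, Opt6 → 4.

4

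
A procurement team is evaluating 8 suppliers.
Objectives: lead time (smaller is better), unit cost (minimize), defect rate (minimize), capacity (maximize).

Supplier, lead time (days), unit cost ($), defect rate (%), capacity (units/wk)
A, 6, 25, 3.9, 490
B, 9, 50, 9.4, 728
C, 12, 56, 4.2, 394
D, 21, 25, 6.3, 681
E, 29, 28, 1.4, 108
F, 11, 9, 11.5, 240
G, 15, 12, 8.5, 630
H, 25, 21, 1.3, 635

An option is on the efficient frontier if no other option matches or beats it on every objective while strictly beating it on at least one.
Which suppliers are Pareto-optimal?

A, B, D, F, G, H

A: not dominated (best lead time).
B: not dominated (best capacity).
C: dominated by A (lead time 6≤12, unit cost 25≤56, defect rate 3.9≤4.2, capacity 490≥394).
D: not dominated.
E: dominated by H (lead time 25≤29, unit cost 21≤28, defect rate 1.3≤1.4, capacity 635≥108).
F: not dominated (best unit cost).
G: not dominated.
H: not dominated (best defect rate).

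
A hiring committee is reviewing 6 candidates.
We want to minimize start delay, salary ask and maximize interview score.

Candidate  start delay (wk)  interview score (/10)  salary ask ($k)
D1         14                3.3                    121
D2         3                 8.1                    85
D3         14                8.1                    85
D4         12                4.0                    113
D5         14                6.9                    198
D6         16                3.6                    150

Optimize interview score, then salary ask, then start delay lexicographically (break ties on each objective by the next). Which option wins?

First maximize interview score: best is 8.1, kept {D2, D3}.
Then minimize salary ask: best is 85, kept {D2, D3}.
Then minimize start delay: best is 3, kept {D2}.

D2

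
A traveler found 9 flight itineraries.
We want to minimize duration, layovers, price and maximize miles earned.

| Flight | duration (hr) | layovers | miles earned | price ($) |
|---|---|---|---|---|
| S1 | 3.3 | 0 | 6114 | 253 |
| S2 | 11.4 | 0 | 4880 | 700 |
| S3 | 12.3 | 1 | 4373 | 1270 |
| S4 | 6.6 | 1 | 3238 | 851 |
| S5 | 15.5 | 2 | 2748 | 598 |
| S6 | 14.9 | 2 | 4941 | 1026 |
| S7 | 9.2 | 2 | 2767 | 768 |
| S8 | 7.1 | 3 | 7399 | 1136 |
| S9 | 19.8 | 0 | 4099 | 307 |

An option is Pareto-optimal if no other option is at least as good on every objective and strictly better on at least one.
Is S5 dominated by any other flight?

S1 vs S5: duration 3.3≤15.5, layovers 0≤2, miles earned 6114≥2748, price 253≤598 — S1 is at least as good on every objective and strictly better on at least one, so S1 dominates S5.

Yes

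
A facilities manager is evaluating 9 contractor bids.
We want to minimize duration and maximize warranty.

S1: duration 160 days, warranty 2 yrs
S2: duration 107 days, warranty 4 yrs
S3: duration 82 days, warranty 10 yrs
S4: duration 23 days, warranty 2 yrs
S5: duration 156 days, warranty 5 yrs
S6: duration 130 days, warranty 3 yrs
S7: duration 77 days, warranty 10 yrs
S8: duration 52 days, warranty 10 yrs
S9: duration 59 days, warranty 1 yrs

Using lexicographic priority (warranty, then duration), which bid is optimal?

First maximize warranty: best is 10, kept {S3, S7, S8}.
Then minimize duration: best is 52, kept {S8}.

S8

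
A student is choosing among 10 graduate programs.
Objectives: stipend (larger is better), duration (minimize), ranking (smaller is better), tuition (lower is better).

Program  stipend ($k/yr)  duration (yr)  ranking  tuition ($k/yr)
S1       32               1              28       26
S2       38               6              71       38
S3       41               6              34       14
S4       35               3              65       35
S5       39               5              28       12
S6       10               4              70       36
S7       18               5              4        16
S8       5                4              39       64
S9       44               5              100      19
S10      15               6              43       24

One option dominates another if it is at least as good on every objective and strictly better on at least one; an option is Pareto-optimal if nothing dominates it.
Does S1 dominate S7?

S1 vs S7: S1 is worse on ranking (28 vs 4), so it does not dominate S7.

No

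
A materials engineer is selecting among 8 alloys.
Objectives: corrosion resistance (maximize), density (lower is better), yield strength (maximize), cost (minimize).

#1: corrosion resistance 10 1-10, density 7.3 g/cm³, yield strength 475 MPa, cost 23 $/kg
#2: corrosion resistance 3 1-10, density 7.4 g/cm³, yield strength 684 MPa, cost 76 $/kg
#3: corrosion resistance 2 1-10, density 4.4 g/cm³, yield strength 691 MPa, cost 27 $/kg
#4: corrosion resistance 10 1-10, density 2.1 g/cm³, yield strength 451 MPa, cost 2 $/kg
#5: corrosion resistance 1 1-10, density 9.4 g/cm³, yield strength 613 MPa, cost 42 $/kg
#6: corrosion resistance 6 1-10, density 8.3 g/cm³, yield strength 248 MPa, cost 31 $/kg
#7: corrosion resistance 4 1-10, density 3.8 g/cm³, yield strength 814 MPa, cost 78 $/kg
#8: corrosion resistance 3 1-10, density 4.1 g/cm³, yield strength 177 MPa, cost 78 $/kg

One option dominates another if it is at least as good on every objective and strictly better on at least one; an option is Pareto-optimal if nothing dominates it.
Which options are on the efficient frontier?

#1: not dominated.
#2: not dominated.
#3: not dominated.
#4: not dominated (best density).
#5: dominated by #3 (corrosion resistance 2≥1, density 4.4≤9.4, yield strength 691≥613, cost 27≤42).
#6: dominated by #1 (corrosion resistance 10≥6, density 7.3≤8.3, yield strength 475≥248, cost 23≤31).
#7: not dominated (best yield strength).
#8: dominated by #4 (corrosion resistance 10≥3, density 2.1≤4.1, yield strength 451≥177, cost 2≤78).

#1, #2, #3, #4, #7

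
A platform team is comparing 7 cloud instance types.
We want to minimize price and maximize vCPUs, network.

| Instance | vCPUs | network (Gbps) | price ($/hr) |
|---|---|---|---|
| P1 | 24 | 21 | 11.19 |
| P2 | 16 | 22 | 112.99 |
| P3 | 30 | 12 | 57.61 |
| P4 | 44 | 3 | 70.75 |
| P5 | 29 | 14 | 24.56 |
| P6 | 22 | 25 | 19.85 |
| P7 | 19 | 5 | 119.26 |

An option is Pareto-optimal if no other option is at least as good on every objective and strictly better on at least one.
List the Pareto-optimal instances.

P1, P3, P4, P5, P6

P1: not dominated (best price).
P2: dominated by P6 (vCPUs 22≥16, network 25≥22, price 19.85≤112.99).
P3: not dominated.
P4: not dominated (best vCPUs).
P5: not dominated.
P6: not dominated (best network).
P7: dominated by P1 (vCPUs 24≥19, network 21≥5, price 11.19≤119.26).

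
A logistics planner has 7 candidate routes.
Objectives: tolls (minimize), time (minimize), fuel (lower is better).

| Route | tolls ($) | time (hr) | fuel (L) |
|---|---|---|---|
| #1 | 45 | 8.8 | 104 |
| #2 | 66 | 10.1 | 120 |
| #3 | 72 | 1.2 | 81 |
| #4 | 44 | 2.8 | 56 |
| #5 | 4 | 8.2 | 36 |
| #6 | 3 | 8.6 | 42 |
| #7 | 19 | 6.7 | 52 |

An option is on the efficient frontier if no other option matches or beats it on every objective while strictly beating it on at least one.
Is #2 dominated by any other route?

Yes

#1 vs #2: tolls 45≤66, time 8.8≤10.1, fuel 104≤120 — #1 is at least as good on every objective and strictly better on at least one, so #1 dominates #2.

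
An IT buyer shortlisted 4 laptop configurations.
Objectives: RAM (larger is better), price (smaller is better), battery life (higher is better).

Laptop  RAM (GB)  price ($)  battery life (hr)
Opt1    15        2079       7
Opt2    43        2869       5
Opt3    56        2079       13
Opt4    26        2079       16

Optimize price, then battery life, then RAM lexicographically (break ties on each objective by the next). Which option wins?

First minimize price: best is 2079, kept {Opt1, Opt3, Opt4}.
Then maximize battery life: best is 16, kept {Opt4}.

Opt4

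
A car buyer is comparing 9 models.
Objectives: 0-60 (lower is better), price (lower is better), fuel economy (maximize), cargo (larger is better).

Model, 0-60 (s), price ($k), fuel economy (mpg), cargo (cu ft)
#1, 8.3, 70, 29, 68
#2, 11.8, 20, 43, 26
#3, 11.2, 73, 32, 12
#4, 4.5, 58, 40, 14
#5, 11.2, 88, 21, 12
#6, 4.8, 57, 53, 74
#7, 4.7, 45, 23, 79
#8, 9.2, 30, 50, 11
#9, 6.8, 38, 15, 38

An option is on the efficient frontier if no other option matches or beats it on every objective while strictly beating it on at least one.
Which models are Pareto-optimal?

#2, #4, #6, #7, #8, #9

#1: dominated by #6 (0-60 4.8≤8.3, price 57≤70, fuel economy 53≥29, cargo 74≥68).
#2: not dominated (best price).
#3: dominated by #4 (0-60 4.5≤11.2, price 58≤73, fuel economy 40≥32, cargo 14≥12).
#4: not dominated (best 0-60).
#5: dominated by #1 (0-60 8.3≤11.2, price 70≤88, fuel economy 29≥21, cargo 68≥12).
#6: not dominated (best fuel economy).
#7: not dominated (best cargo).
#8: not dominated.
#9: not dominated.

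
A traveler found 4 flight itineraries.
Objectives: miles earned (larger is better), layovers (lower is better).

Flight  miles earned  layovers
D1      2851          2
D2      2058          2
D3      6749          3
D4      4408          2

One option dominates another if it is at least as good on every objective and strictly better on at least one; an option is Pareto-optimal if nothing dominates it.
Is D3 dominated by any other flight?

D1: worse on miles earned (2851 vs 6749).
D2: worse on miles earned (2058 vs 6749).
D4: worse on miles earned (4408 vs 6749).
No option is at least as good as D3 on every objective and strictly better on one.

No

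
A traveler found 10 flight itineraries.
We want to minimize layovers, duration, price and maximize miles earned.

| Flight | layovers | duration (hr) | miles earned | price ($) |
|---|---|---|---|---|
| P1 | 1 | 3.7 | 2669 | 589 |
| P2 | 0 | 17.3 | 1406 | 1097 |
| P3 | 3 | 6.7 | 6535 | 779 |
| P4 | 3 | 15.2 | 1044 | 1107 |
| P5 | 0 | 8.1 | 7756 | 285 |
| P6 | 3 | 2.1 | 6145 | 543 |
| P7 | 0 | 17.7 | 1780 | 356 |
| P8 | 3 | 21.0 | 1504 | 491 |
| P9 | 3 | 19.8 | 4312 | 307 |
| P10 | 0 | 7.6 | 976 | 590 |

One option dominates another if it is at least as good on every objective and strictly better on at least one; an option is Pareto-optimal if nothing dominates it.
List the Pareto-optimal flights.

P1, P3, P5, P6, P10

P1: not dominated.
P2: dominated by P5 (layovers 0≤0, duration 8.1≤17.3, miles earned 7756≥1406, price 285≤1097).
P3: not dominated.
P4: dominated by P1 (layovers 1≤3, duration 3.7≤15.2, miles earned 2669≥1044, price 589≤1107).
P5: not dominated (best miles earned).
P6: not dominated (best duration).
P7: dominated by P5 (layovers 0≤0, duration 8.1≤17.7, miles earned 7756≥1780, price 285≤356).
P8: dominated by P5 (layovers 0≤3, duration 8.1≤21.0, miles earned 7756≥1504, price 285≤491).
P9: dominated by P5 (layovers 0≤3, duration 8.1≤19.8, miles earned 7756≥4312, price 285≤307).
P10: not dominated.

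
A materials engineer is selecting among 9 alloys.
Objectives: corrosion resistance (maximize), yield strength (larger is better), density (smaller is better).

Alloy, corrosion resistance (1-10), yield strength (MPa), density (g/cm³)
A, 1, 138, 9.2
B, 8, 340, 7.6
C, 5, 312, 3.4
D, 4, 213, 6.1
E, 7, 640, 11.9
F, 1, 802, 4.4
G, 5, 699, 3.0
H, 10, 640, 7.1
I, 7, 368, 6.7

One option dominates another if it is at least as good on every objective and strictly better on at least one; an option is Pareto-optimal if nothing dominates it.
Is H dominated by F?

No

F vs H: F is worse on corrosion resistance (1 vs 10), so it does not dominate H.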